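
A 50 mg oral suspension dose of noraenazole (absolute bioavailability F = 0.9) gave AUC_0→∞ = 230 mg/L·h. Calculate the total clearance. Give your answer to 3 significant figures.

CL = 0.196 L/h

CL = F × Dose / AUC_0→∞
   = 0.9 × 50 / 230 = 0.195652 L/h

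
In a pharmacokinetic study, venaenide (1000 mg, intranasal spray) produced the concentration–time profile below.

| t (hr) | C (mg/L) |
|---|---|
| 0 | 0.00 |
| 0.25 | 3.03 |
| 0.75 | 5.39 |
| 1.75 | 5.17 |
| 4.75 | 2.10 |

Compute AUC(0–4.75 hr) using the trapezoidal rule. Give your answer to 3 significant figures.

Trapezoidal AUC_0→4.75:
  [0→0.25]: (0.00+3.03)/2 × 0.25 = 0.37875
  [0.25→0.75]: (3.03+5.39)/2 × 0.5 = 2.105
  [0.75→1.75]: (5.39+5.17)/2 × 1 = 5.28
  [1.75→4.75]: (5.17+2.10)/2 × 3 = 10.905
  Sum = 18.66875 mg/L·hr

AUC = 18.7 mg/L·hr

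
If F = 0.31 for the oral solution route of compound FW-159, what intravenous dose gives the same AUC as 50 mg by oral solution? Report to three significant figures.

Systemic exposure from an extravascular dose = F × D_ev, so the equivalent IV dose is F × D_ev.
D_iv = F × D_ev = 0.31 × 50 = 15.5 mg

D_iv = 15.5 mg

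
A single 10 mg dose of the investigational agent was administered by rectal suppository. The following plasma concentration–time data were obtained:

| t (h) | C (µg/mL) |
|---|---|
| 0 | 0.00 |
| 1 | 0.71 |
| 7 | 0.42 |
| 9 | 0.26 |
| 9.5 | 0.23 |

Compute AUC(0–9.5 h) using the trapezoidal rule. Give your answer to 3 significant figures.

Trapezoidal AUC_0→9.5:
  [0→1]: (0.00+0.71)/2 × 1 = 0.355
  [1→7]: (0.71+0.42)/2 × 6 = 3.39
  [7→9]: (0.42+0.26)/2 × 2 = 0.68
  [9→9.5]: (0.26+0.23)/2 × 0.5 = 0.1225
  Sum = 4.5475 µg/mL·h

AUC = 4.55 µg/mL·h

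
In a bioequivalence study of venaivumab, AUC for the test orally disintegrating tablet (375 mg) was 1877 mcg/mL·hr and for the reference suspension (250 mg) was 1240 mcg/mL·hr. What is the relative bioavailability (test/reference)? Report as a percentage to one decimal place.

F_rel = (AUC_test/D_test) / (AUC_ref/D_ref)
      = (1877/375) / (1240/250)
      = 5.00533 / 4.96 = 1.0091 = 100.91%

F_rel = 100.9%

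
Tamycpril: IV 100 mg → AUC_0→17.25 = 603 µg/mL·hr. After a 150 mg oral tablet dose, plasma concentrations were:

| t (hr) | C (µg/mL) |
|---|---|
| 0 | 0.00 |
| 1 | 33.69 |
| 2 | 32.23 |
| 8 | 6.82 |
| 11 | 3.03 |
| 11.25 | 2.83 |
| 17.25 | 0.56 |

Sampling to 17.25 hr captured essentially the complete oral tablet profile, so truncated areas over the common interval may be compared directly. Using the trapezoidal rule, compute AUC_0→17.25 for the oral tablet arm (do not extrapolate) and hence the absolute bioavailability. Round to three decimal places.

Trapezoidal AUC_0→17.25 (oral tablet):
  [0→1]: (0.00+33.69)/2 × 1 = 16.845
  [1→2]: (33.69+32.23)/2 × 1 = 32.96
  [2→8]: (32.23+6.82)/2 × 6 = 117.15
  [8→11]: (6.82+3.03)/2 × 3 = 14.775
  [11→11.25]: (3.03+2.83)/2 × 0.25 = 0.7325
  [11.25→17.25]: (2.83+0.56)/2 × 6 = 10.17
  Sum = 192.6325 µg/mL·hr
F = (AUC_ev/D_ev)/(AUC_iv/D_iv) = (192.6325/150)/(603/100) = 1.28422/6.03 = 0.2130

F = 0.213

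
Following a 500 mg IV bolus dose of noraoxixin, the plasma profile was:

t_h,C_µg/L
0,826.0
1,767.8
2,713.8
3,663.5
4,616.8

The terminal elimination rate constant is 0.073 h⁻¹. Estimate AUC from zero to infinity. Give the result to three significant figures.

Trapezoidal AUC_0→4:
  [0→1]: (826.0+767.8)/2 × 1 = 796.9
  [1→2]: (767.8+713.8)/2 × 1 = 740.8
  [2→3]: (713.8+663.5)/2 × 1 = 688.65
  [3→4]: (663.5+616.8)/2 × 1 = 640.15
  Sum = 2866.5 µg/L·h
Extrapolated tail: C_last / k_e = 616.8 / 0.073 = 8449.315
AUC_0→∞ = 2866.5 + 8449.315 = 11315.815 µg/L·h

AUC = 11300 µg/L·h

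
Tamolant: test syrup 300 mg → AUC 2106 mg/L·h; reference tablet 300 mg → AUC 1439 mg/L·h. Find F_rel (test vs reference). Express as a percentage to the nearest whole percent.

F_rel = 146%

F_rel = (AUC_test/D_test) / (AUC_ref/D_ref)
      = (2106/300) / (1439/300)
      = 7.02 / 4.79667 = 1.4635 = 146.35%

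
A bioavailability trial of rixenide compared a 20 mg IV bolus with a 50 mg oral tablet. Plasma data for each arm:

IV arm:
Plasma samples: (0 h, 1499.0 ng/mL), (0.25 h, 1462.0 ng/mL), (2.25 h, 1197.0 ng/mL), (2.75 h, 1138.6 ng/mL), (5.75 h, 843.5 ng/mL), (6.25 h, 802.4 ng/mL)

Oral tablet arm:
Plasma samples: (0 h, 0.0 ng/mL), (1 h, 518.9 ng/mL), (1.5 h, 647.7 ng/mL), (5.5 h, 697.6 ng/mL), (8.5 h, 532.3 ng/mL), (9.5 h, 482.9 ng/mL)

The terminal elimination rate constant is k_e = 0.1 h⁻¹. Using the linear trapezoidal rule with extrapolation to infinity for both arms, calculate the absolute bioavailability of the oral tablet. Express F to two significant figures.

Trapezoidal AUC_0→6.25 (IV):
  [0→0.25]: (1499.0+1462.0)/2 × 0.25 = 370.125
  [0.25→2.25]: (1462.0+1197.0)/2 × 2 = 2659.0
  [2.25→2.75]: (1197.0+1138.6)/2 × 0.5 = 583.9
  [2.75→5.75]: (1138.6+843.5)/2 × 3 = 2973.15
  [5.75→6.25]: (843.5+802.4)/2 × 0.5 = 411.475
  Sum = 6997.65 ng/mL·h
IV tail: 802.4/0.1 = 8024.000; AUC_iv,0→∞ = 6997.65 + 8024.000 = 15021.65 ng/mL·h
Trapezoidal AUC_0→9.5 (oral tablet):
  [0→1]: (0.0+518.9)/2 × 1 = 259.45
  [1→1.5]: (518.9+647.7)/2 × 0.5 = 291.65
  [1.5→5.5]: (647.7+697.6)/2 × 4 = 2690.6
  [5.5→8.5]: (697.6+532.3)/2 × 3 = 1844.85
  [8.5→9.5]: (532.3+482.9)/2 × 1 = 507.6
  Sum = 5594.15 ng/mL·h
oral tablet tail: 482.9/0.1 = 4829.000; AUC_ev,0→∞ = 5594.15 + 4829.000 = 10423.15 ng/mL·h
F = (AUC_ev/D_ev)/(AUC_iv/D_iv) = (10423.15/50)/(15021.65/20) = 208.463/751.0825 = 0.2776

F = 0.28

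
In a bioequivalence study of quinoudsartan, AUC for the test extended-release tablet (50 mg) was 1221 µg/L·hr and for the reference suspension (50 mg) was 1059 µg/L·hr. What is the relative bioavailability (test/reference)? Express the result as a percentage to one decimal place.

F_rel = (AUC_test/D_test) / (AUC_ref/D_ref)
      = (1221/50) / (1059/50)
      = 24.42 / 21.18 = 1.1530 = 115.30%

F_rel = 115.3%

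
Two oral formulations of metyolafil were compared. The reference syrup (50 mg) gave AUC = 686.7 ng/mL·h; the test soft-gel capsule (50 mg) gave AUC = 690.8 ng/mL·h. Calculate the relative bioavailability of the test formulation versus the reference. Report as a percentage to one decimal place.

F_rel = (AUC_test/D_test) / (AUC_ref/D_ref)
      = (690.8/50) / (686.7/50)
      = 13.816 / 13.734 = 1.0060 = 100.60%

F_rel = 100.6%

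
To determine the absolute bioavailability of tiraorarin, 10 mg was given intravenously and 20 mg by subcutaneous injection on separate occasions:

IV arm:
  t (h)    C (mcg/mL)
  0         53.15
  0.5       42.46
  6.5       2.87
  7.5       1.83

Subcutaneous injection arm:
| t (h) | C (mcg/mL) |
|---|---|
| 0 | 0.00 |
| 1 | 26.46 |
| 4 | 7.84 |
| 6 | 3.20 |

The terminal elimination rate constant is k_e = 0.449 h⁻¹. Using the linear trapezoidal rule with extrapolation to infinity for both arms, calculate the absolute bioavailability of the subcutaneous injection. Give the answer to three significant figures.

F = 0.249

Trapezoidal AUC_0→7.5 (IV):
  [0→0.5]: (53.15+42.46)/2 × 0.5 = 23.9025
  [0.5→6.5]: (42.46+2.87)/2 × 6 = 135.99
  [6.5→7.5]: (2.87+1.83)/2 × 1 = 2.35
  Sum = 162.2425 mcg/mL·h
IV tail: 1.83/0.449 = 4.076; AUC_iv,0→∞ = 162.2425 + 4.076 = 166.3185 mcg/mL·h
Trapezoidal AUC_0→6 (subcutaneous injection):
  [0→1]: (0.00+26.46)/2 × 1 = 13.23
  [1→4]: (26.46+7.84)/2 × 3 = 51.45
  [4→6]: (7.84+3.20)/2 × 2 = 11.04
  Sum = 75.72 mcg/mL·h
subcutaneous injection tail: 3.20/0.449 = 7.127; AUC_ev,0→∞ = 75.72 + 7.127 = 82.847 mcg/mL·h
F = (AUC_ev/D_ev)/(AUC_iv/D_iv) = (82.847/20)/(166.3185/10) = 4.14235/16.63185 = 0.2491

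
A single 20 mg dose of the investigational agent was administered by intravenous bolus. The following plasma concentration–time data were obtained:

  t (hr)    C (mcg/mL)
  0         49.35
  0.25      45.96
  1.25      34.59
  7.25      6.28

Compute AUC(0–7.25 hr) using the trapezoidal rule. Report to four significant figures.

AUC = 174.8 mcg/mL·hr

Trapezoidal AUC_0→7.25:
  [0→0.25]: (49.35+45.96)/2 × 0.25 = 11.91375
  [0.25→1.25]: (45.96+34.59)/2 × 1 = 40.275
  [1.25→7.25]: (34.59+6.28)/2 × 6 = 122.61
  Sum = 174.79875 mcg/mL·hr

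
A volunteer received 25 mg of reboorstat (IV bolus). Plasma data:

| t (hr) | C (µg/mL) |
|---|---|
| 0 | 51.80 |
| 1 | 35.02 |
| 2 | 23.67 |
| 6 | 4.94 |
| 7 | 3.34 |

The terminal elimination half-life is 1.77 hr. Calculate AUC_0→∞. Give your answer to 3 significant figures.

Trapezoidal AUC_0→7:
  [0→1]: (51.80+35.02)/2 × 1 = 43.41
  [1→2]: (35.02+23.67)/2 × 1 = 29.345
  [2→6]: (23.67+4.94)/2 × 4 = 57.22
  [6→7]: (4.94+3.34)/2 × 1 = 4.14
  Sum = 134.115 µg/mL·hr
k_e = ln2 / t½ = 0.693147 / 1.77 = 0.3916 hr^-1
Extrapolated tail: C_last / k_e = 3.34 / 0.3916 = 8.529
AUC_0→∞ = 134.115 + 8.529 = 142.644 µg/mL·hr

AUC = 143 µg/mL·hr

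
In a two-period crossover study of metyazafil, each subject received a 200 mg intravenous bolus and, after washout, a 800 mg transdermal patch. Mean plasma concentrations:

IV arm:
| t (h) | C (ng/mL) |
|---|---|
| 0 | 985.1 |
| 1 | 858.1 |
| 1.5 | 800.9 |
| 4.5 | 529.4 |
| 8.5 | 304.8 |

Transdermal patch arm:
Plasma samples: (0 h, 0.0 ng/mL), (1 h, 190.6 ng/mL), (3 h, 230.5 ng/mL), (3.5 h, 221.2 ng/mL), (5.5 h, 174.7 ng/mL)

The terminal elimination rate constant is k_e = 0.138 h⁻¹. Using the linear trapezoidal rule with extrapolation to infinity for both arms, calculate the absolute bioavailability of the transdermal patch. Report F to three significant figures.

F = 0.0795

Trapezoidal AUC_0→8.5 (IV):
  [0→1]: (985.1+858.1)/2 × 1 = 921.6
  [1→1.5]: (858.1+800.9)/2 × 0.5 = 414.75
  [1.5→4.5]: (800.9+529.4)/2 × 3 = 1995.45
  [4.5→8.5]: (529.4+304.8)/2 × 4 = 1668.4
  Sum = 5000.2 ng/mL·h
IV tail: 304.8/0.138 = 2208.696; AUC_iv,0→∞ = 5000.2 + 2208.696 = 7208.896 ng/mL·h
Trapezoidal AUC_0→5.5 (transdermal patch):
  [0→1]: (0.0+190.6)/2 × 1 = 95.3
  [1→3]: (190.6+230.5)/2 × 2 = 421.1
  [3→3.5]: (230.5+221.2)/2 × 0.5 = 112.925
  [3.5→5.5]: (221.2+174.7)/2 × 2 = 395.9
  Sum = 1025.225 ng/mL·h
transdermal patch tail: 174.7/0.138 = 1265.942; AUC_ev,0→∞ = 1025.225 + 1265.942 = 2291.167 ng/mL·h
F = (AUC_ev/D_ev)/(AUC_iv/D_iv) = (2291.167/800)/(7208.896/200) = 2.86396/36.04448 = 0.0795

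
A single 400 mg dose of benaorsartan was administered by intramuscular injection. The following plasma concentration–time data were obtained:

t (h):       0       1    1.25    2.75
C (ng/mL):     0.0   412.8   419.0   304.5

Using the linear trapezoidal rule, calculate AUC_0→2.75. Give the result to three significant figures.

Trapezoidal AUC_0→2.75:
  [0→1]: (0.0+412.8)/2 × 1 = 206.4
  [1→1.25]: (412.8+419.0)/2 × 0.25 = 103.975
  [1.25→2.75]: (419.0+304.5)/2 × 1.5 = 542.625
  Sum = 853.0 ng/mL·h

AUC = 853 ng/mL·h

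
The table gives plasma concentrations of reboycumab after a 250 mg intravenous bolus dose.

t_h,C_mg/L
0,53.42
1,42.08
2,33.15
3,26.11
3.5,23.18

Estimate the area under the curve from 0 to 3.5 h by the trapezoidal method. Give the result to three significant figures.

Trapezoidal AUC_0→3.5:
  [0→1]: (53.42+42.08)/2 × 1 = 47.75
  [1→2]: (42.08+33.15)/2 × 1 = 37.615
  [2→3]: (33.15+26.11)/2 × 1 = 29.63
  [3→3.5]: (26.11+23.18)/2 × 0.5 = 12.3225
  Sum = 127.3175 mg/L·h

AUC = 127 mg/L·h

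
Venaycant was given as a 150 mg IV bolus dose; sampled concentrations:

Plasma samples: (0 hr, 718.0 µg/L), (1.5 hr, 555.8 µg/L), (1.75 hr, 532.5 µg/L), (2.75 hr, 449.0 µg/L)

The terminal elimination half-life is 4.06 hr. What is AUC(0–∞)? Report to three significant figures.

Trapezoidal AUC_0→2.75:
  [0→1.5]: (718.0+555.8)/2 × 1.5 = 955.35
  [1.5→1.75]: (555.8+532.5)/2 × 0.25 = 136.0375
  [1.75→2.75]: (532.5+449.0)/2 × 1 = 490.75
  Sum = 1582.1375 µg/L·hr
k_e = ln2 / t½ = 0.693147 / 4.06 = 0.1707 hr^-1
Extrapolated tail: C_last / k_e = 449.0 / 0.1707 = 2630.346
AUC_0→∞ = 1582.1375 + 2630.346 = 4212.4835 µg/L·hr

AUC = 4210 µg/L·hr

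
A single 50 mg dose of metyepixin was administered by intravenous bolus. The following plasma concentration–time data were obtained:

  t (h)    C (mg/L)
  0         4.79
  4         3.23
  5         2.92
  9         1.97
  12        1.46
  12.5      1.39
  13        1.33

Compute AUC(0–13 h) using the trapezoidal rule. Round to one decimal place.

Trapezoidal AUC_0→13:
  [0→4]: (4.79+3.23)/2 × 4 = 16.04
  [4→5]: (3.23+2.92)/2 × 1 = 3.075
  [5→9]: (2.92+1.97)/2 × 4 = 9.78
  [9→12]: (1.97+1.46)/2 × 3 = 5.145
  [12→12.5]: (1.46+1.39)/2 × 0.5 = 0.7125
  [12.5→13]: (1.39+1.33)/2 × 0.5 = 0.68
  Sum = 35.4325 mg/L·h

AUC = 35.4 mg/L·h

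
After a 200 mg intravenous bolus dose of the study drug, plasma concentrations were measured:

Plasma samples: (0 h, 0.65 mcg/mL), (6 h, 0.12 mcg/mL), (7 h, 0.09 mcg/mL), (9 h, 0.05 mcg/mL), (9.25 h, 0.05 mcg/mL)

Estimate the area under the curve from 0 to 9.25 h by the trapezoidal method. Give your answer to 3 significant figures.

Trapezoidal AUC_0→9.25:
  [0→6]: (0.65+0.12)/2 × 6 = 2.31
  [6→7]: (0.12+0.09)/2 × 1 = 0.105
  [7→9]: (0.09+0.05)/2 × 2 = 0.14
  [9→9.25]: (0.05+0.05)/2 × 0.25 = 0.0125
  Sum = 2.5675 mcg/mL·h

AUC = 2.57 mcg/mL·h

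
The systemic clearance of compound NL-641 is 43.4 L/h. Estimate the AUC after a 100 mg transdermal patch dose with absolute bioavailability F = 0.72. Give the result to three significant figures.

AUC = 1.66 mg/L·h

AUC_0→∞ = F × Dose / CL
        = 0.72 × 100 / 43.4 = 1.65899 mg/L·h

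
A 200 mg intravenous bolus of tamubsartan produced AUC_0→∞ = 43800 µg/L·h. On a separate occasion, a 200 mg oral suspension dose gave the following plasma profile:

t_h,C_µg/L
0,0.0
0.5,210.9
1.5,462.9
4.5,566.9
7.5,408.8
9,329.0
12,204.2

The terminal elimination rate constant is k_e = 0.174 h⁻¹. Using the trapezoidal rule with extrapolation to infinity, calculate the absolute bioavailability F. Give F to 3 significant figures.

Trapezoidal AUC_0→12 (oral suspension):
  [0→0.5]: (0.0+210.9)/2 × 0.5 = 52.725
  [0.5→1.5]: (210.9+462.9)/2 × 1 = 336.9
  [1.5→4.5]: (462.9+566.9)/2 × 3 = 1544.7
  [4.5→7.5]: (566.9+408.8)/2 × 3 = 1463.55
  [7.5→9]: (408.8+329.0)/2 × 1.5 = 553.35
  [9→12]: (329.0+204.2)/2 × 3 = 799.8
  Sum = 4751.025 µg/L·h
Tail: C_last/k_e = 204.2/0.174 = 1173.563
AUC_0→∞ (oral suspension) = 4751.025 + 1173.563 = 5924.588 µg/L·h
F = (AUC_ev/D_ev)/(AUC_iv/D_iv) = (5924.588/200)/(43800/200) = 29.62294/219 = 0.1353

F = 0.135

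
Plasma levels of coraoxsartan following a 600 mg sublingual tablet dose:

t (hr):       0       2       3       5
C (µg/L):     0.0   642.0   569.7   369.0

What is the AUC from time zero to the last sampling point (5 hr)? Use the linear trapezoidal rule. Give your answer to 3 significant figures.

Trapezoidal AUC_0→5:
  [0→2]: (0.0+642.0)/2 × 2 = 642.0
  [2→3]: (642.0+569.7)/2 × 1 = 605.85
  [3→5]: (569.7+369.0)/2 × 2 = 938.7
  Sum = 2186.55 µg/L·hr

AUC = 2190 µg/L·hr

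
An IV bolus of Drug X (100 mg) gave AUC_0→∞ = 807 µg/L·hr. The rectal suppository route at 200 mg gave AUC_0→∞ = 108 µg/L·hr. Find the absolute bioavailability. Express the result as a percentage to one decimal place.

F = (AUC_ev / D_ev) / (AUC_iv / D_iv)
  = (108/200) / (807/100)
  = 0.54 / 8.07 = 0.0669
  = 6.69%

F = 6.7%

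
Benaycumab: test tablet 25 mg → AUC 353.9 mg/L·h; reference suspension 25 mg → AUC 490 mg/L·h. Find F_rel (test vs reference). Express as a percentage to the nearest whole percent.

F_rel = (AUC_test/D_test) / (AUC_ref/D_ref)
      = (353.9/25) / (490/25)
      = 14.156 / 19.6 = 0.7222 = 72.22%

F_rel = 72%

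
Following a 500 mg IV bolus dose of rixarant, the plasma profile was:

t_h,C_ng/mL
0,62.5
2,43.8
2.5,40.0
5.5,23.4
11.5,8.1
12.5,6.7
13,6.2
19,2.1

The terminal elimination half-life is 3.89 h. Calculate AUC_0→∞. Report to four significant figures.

AUC = 364.2 ng/mL·h

Trapezoidal AUC_0→19:
  [0→2]: (62.5+43.8)/2 × 2 = 106.3
  [2→2.5]: (43.8+40.0)/2 × 0.5 = 20.95
  [2.5→5.5]: (40.0+23.4)/2 × 3 = 95.1
  [5.5→11.5]: (23.4+8.1)/2 × 6 = 94.5
  [11.5→12.5]: (8.1+6.7)/2 × 1 = 7.4
  [12.5→13]: (6.7+6.2)/2 × 0.5 = 3.225
  [13→19]: (6.2+2.1)/2 × 6 = 24.9
  Sum = 352.375 ng/mL·h
k_e = ln2 / t½ = 0.693147 / 3.89 = 0.1782 h^-1
Extrapolated tail: C_last / k_e = 2.1 / 0.1782 = 11.785
AUC_0→∞ = 352.375 + 11.785 = 364.16 ng/mL·h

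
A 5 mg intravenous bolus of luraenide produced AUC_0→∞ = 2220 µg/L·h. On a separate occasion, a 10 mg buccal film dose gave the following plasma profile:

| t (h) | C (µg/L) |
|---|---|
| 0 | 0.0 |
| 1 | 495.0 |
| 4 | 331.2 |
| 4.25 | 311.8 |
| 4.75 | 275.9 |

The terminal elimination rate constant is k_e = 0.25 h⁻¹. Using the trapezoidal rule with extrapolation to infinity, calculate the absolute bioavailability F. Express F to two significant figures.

F = 0.63

Trapezoidal AUC_0→4.75 (buccal film):
  [0→1]: (0.0+495.0)/2 × 1 = 247.5
  [1→4]: (495.0+331.2)/2 × 3 = 1239.3
  [4→4.25]: (331.2+311.8)/2 × 0.25 = 80.375
  [4.25→4.75]: (311.8+275.9)/2 × 0.5 = 146.925
  Sum = 1714.1 µg/L·h
Tail: C_last/k_e = 275.9/0.25 = 1103.600
AUC_0→∞ (buccal film) = 1714.1 + 1103.600 = 2817.7 µg/L·h
F = (AUC_ev/D_ev)/(AUC_iv/D_iv) = (2817.7/10)/(2220/5) = 281.77/444 = 0.6346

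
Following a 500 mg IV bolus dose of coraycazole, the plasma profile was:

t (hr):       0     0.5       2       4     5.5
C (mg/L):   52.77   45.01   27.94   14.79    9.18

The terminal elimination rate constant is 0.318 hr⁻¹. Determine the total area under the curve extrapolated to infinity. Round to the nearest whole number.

Trapezoidal AUC_0→5.5:
  [0→0.5]: (52.77+45.01)/2 × 0.5 = 24.445
  [0.5→2]: (45.01+27.94)/2 × 1.5 = 54.7125
  [2→4]: (27.94+14.79)/2 × 2 = 42.73
  [4→5.5]: (14.79+9.18)/2 × 1.5 = 17.9775
  Sum = 139.865 mg/L·hr
Extrapolated tail: C_last / k_e = 9.18 / 0.318 = 28.868
AUC_0→∞ = 139.865 + 28.868 = 168.733 mg/L·hr

AUC = 169 mg/L·hr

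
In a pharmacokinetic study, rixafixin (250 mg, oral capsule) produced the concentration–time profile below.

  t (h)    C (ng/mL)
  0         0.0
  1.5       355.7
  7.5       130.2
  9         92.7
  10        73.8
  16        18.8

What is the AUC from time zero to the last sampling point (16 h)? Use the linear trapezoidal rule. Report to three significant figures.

Trapezoidal AUC_0→16:
  [0→1.5]: (0.0+355.7)/2 × 1.5 = 266.775
  [1.5→7.5]: (355.7+130.2)/2 × 6 = 1457.7
  [7.5→9]: (130.2+92.7)/2 × 1.5 = 167.175
  [9→10]: (92.7+73.8)/2 × 1 = 83.25
  [10→16]: (73.8+18.8)/2 × 6 = 277.8
  Sum = 2252.7 ng/mL·h

AUC = 2250 ng/mL·h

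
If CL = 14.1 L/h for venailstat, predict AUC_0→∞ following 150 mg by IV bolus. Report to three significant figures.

AUC_0→∞ = Dose_iv / CL
        = 150 / 14.1 = 10.6383 mg/L·h

AUC = 10.6 mg/L·h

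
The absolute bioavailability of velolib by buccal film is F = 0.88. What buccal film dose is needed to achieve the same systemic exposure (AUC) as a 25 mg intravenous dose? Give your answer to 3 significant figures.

For equal systemic exposure: F × D_ev = D_iv
D_ev = D_iv / F = 25 / 0.88 = 28.4091 mg

D_buccal = 28.4 mg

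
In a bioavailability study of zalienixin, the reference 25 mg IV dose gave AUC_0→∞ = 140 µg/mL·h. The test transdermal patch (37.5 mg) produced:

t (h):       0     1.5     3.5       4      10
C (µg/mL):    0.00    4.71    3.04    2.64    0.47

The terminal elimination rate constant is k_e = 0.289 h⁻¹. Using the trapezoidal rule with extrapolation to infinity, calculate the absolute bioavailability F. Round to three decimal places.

Trapezoidal AUC_0→10 (transdermal patch):
  [0→1.5]: (0.00+4.71)/2 × 1.5 = 3.5325
  [1.5→3.5]: (4.71+3.04)/2 × 2 = 7.75
  [3.5→4]: (3.04+2.64)/2 × 0.5 = 1.42
  [4→10]: (2.64+0.47)/2 × 6 = 9.33
  Sum = 22.0325 µg/mL·h
Tail: C_last/k_e = 0.47/0.289 = 1.626
AUC_0→∞ (transdermal patch) = 22.0325 + 1.626 = 23.6585 µg/mL·h
F = (AUC_ev/D_ev)/(AUC_iv/D_iv) = (23.6585/37.5)/(140/25) = 0.630893/5.6 = 0.1127

F = 0.113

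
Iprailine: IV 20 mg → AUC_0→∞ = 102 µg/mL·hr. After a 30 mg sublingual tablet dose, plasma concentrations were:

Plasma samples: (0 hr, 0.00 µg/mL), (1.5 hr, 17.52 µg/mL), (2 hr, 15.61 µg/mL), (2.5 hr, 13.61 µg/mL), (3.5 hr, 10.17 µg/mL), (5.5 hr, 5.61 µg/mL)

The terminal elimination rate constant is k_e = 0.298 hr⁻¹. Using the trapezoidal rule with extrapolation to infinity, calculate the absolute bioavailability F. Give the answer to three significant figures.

F = 0.492

Trapezoidal AUC_0→5.5 (sublingual tablet):
  [0→1.5]: (0.00+17.52)/2 × 1.5 = 13.14
  [1.5→2]: (17.52+15.61)/2 × 0.5 = 8.2825
  [2→2.5]: (15.61+13.61)/2 × 0.5 = 7.305
  [2.5→3.5]: (13.61+10.17)/2 × 1 = 11.89
  [3.5→5.5]: (10.17+5.61)/2 × 2 = 15.78
  Sum = 56.3975 µg/mL·hr
Tail: C_last/k_e = 5.61/0.298 = 18.826
AUC_0→∞ (sublingual tablet) = 56.3975 + 18.826 = 75.2235 µg/mL·hr
F = (AUC_ev/D_ev)/(AUC_iv/D_iv) = (75.2235/30)/(102/20) = 2.50745/5.1 = 0.4917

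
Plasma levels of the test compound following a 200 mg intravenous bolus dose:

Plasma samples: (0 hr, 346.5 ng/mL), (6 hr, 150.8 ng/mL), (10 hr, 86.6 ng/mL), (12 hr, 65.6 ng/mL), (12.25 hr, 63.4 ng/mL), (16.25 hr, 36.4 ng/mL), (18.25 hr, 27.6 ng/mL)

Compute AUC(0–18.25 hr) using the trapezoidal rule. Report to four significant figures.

Trapezoidal AUC_0→18.25:
  [0→6]: (346.5+150.8)/2 × 6 = 1491.9
  [6→10]: (150.8+86.6)/2 × 4 = 474.8
  [10→12]: (86.6+65.6)/2 × 2 = 152.2
  [12→12.25]: (65.6+63.4)/2 × 0.25 = 16.125
  [12.25→16.25]: (63.4+36.4)/2 × 4 = 199.6
  [16.25→18.25]: (36.4+27.6)/2 × 2 = 64.0
  Sum = 2398.625 ng/mL·hr

AUC = 2399 ng/mL·hr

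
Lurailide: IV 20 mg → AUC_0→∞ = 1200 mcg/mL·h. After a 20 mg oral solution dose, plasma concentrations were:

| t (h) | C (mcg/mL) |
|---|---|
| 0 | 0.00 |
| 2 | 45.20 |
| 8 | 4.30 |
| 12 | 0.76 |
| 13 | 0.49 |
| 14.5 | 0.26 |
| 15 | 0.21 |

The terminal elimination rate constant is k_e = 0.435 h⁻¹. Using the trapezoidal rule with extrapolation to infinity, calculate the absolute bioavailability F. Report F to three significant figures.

F = 0.171

Trapezoidal AUC_0→15 (oral solution):
  [0→2]: (0.00+45.20)/2 × 2 = 45.2
  [2→8]: (45.20+4.30)/2 × 6 = 148.5
  [8→12]: (4.30+0.76)/2 × 4 = 10.12
  [12→13]: (0.76+0.49)/2 × 1 = 0.625
  [13→14.5]: (0.49+0.26)/2 × 1.5 = 0.5625
  [14.5→15]: (0.26+0.21)/2 × 0.5 = 0.1175
  Sum = 205.125 mcg/mL·h
Tail: C_last/k_e = 0.21/0.435 = 0.483
AUC_0→∞ (oral solution) = 205.125 + 0.483 = 205.608 mcg/mL·h
F = (AUC_ev/D_ev)/(AUC_iv/D_iv) = (205.608/20)/(1200/20) = 10.2804/60 = 0.1713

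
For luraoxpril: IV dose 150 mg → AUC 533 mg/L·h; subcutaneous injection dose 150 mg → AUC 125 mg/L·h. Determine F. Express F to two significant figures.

F = (AUC_ev / D_ev) / (AUC_iv / D_iv)
  = (125/150) / (533/150)
  = 0.833333 / 3.55333 = 0.2345

F = 0.23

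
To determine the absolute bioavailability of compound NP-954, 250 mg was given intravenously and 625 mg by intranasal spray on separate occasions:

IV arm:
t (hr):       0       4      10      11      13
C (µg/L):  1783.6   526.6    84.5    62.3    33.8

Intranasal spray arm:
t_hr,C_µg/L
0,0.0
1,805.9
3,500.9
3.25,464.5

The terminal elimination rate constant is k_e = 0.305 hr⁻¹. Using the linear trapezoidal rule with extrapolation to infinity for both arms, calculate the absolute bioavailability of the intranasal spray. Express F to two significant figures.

Trapezoidal AUC_0→13 (IV):
  [0→4]: (1783.6+526.6)/2 × 4 = 4620.4
  [4→10]: (526.6+84.5)/2 × 6 = 1833.3
  [10→11]: (84.5+62.3)/2 × 1 = 73.4
  [11→13]: (62.3+33.8)/2 × 2 = 96.1
  Sum = 6623.2 µg/L·hr
IV tail: 33.8/0.305 = 110.820; AUC_iv,0→∞ = 6623.2 + 110.820 = 6734.02 µg/L·hr
Trapezoidal AUC_0→3.25 (intranasal spray):
  [0→1]: (0.0+805.9)/2 × 1 = 402.95
  [1→3]: (805.9+500.9)/2 × 2 = 1306.8
  [3→3.25]: (500.9+464.5)/2 × 0.25 = 120.675
  Sum = 1830.425 µg/L·hr
intranasal spray tail: 464.5/0.305 = 1522.951; AUC_ev,0→∞ = 1830.425 + 1522.951 = 3353.376 µg/L·hr
F = (AUC_ev/D_ev)/(AUC_iv/D_iv) = (3353.376/625)/(6734.02/250) = 5.3654016/26.93608 = 0.1992

F = 0.20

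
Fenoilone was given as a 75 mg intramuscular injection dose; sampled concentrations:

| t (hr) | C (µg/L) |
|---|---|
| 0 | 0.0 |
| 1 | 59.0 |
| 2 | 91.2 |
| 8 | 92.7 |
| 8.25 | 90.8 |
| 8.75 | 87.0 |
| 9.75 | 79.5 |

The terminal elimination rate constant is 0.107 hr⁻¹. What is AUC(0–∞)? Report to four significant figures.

Trapezoidal AUC_0→9.75:
  [0→1]: (0.0+59.0)/2 × 1 = 29.5
  [1→2]: (59.0+91.2)/2 × 1 = 75.1
  [2→8]: (91.2+92.7)/2 × 6 = 551.7
  [8→8.25]: (92.7+90.8)/2 × 0.25 = 22.9375
  [8.25→8.75]: (90.8+87.0)/2 × 0.5 = 44.45
  [8.75→9.75]: (87.0+79.5)/2 × 1 = 83.25
  Sum = 806.9375 µg/L·hr
Extrapolated tail: C_last / k_e = 79.5 / 0.107 = 742.991
AUC_0→∞ = 806.9375 + 742.991 = 1549.9285 µg/L·hr

AUC = 1550 µg/L·hr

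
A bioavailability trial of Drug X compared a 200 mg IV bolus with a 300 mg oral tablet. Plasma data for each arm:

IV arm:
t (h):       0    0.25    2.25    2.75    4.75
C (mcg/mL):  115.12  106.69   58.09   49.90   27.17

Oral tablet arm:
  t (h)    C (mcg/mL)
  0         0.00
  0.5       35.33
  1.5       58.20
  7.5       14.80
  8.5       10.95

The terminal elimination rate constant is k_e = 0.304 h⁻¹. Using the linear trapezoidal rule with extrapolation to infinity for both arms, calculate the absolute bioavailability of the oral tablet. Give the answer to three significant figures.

Trapezoidal AUC_0→4.75 (IV):
  [0→0.25]: (115.12+106.69)/2 × 0.25 = 27.72625
  [0.25→2.25]: (106.69+58.09)/2 × 2 = 164.78
  [2.25→2.75]: (58.09+49.90)/2 × 0.5 = 26.9975
  [2.75→4.75]: (49.90+27.17)/2 × 2 = 77.07
  Sum = 296.57375 mcg/mL·h
IV tail: 27.17/0.304 = 89.375; AUC_iv,0→∞ = 296.57375 + 89.375 = 385.94875 mcg/mL·h
Trapezoidal AUC_0→8.5 (oral tablet):
  [0→0.5]: (0.00+35.33)/2 × 0.5 = 8.8325
  [0.5→1.5]: (35.33+58.20)/2 × 1 = 46.765
  [1.5→7.5]: (58.20+14.80)/2 × 6 = 219.0
  [7.5→8.5]: (14.80+10.95)/2 × 1 = 12.875
  Sum = 287.4725 mcg/mL·h
oral tablet tail: 10.95/0.304 = 36.020; AUC_ev,0→∞ = 287.4725 + 36.020 = 323.4925 mcg/mL·h
F = (AUC_ev/D_ev)/(AUC_iv/D_iv) = (323.4925/300)/(385.94875/200) = 1.07831/1.92974 = 0.5588

F = 0.559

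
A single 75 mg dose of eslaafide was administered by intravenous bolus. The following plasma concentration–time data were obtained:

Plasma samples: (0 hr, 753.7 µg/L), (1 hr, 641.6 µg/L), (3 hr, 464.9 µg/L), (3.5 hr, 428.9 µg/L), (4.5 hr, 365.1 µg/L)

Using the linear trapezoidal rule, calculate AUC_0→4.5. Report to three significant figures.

AUC = 2420 µg/L·hr

Trapezoidal AUC_0→4.5:
  [0→1]: (753.7+641.6)/2 × 1 = 697.65
  [1→3]: (641.6+464.9)/2 × 2 = 1106.5
  [3→3.5]: (464.9+428.9)/2 × 0.5 = 223.45
  [3.5→4.5]: (428.9+365.1)/2 × 1 = 397.0
  Sum = 2424.6 µg/L·hr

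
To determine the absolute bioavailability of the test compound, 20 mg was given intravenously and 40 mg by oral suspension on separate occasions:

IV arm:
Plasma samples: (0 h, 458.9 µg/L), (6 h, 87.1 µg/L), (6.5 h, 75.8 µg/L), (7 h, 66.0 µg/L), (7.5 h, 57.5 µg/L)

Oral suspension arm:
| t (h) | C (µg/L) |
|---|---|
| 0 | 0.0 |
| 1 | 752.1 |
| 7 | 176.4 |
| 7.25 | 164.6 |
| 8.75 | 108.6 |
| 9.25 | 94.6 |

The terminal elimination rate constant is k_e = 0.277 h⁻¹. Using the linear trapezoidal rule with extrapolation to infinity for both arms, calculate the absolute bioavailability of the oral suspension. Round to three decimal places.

Trapezoidal AUC_0→7.5 (IV):
  [0→6]: (458.9+87.1)/2 × 6 = 1638.0
  [6→6.5]: (87.1+75.8)/2 × 0.5 = 40.725
  [6.5→7]: (75.8+66.0)/2 × 0.5 = 35.45
  [7→7.5]: (66.0+57.5)/2 × 0.5 = 30.875
  Sum = 1745.05 µg/L·h
IV tail: 57.5/0.277 = 207.581; AUC_iv,0→∞ = 1745.05 + 207.581 = 1952.631 µg/L·h
Trapezoidal AUC_0→9.25 (oral suspension):
  [0→1]: (0.0+752.1)/2 × 1 = 376.05
  [1→7]: (752.1+176.4)/2 × 6 = 2785.5
  [7→7.25]: (176.4+164.6)/2 × 0.25 = 42.625
  [7.25→8.75]: (164.6+108.6)/2 × 1.5 = 204.9
  [8.75→9.25]: (108.6+94.6)/2 × 0.5 = 50.8
  Sum = 3459.875 µg/L·h
oral suspension tail: 94.6/0.277 = 341.516; AUC_ev,0→∞ = 3459.875 + 341.516 = 3801.391 µg/L·h
F = (AUC_ev/D_ev)/(AUC_iv/D_iv) = (3801.391/40)/(1952.631/20) = 95.034775/97.63155 = 0.9734

F = 0.973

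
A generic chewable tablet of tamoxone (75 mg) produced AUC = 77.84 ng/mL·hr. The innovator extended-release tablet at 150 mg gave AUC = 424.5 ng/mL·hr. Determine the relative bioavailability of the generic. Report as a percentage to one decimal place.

F_rel = 36.7%

F_rel = (AUC_test/D_test) / (AUC_ref/D_ref)
      = (77.84/75) / (424.5/150)
      = 1.03787 / 2.83 = 0.3667 = 36.67%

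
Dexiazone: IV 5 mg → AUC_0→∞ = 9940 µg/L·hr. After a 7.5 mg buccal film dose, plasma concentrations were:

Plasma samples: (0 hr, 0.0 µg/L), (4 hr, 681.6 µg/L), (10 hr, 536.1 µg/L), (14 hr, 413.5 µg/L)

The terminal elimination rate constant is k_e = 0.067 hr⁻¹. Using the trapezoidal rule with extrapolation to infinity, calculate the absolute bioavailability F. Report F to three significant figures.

F = 0.878

Trapezoidal AUC_0→14 (buccal film):
  [0→4]: (0.0+681.6)/2 × 4 = 1363.2
  [4→10]: (681.6+536.1)/2 × 6 = 3653.1
  [10→14]: (536.1+413.5)/2 × 4 = 1899.2
  Sum = 6915.5 µg/L·hr
Tail: C_last/k_e = 413.5/0.067 = 6171.642
AUC_0→∞ (buccal film) = 6915.5 + 6171.642 = 13087.142 µg/L·hr
F = (AUC_ev/D_ev)/(AUC_iv/D_iv) = (13087.142/7.5)/(9940/5) = 1744.95/1988 = 0.8777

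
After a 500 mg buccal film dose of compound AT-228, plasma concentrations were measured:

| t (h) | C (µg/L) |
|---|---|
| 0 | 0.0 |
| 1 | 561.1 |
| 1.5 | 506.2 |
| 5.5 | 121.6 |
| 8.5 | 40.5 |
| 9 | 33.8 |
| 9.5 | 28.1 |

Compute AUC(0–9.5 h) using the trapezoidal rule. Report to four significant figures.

Trapezoidal AUC_0→9.5:
  [0→1]: (0.0+561.1)/2 × 1 = 280.55
  [1→1.5]: (561.1+506.2)/2 × 0.5 = 266.825
  [1.5→5.5]: (506.2+121.6)/2 × 4 = 1255.6
  [5.5→8.5]: (121.6+40.5)/2 × 3 = 243.15
  [8.5→9]: (40.5+33.8)/2 × 0.5 = 18.575
  [9→9.5]: (33.8+28.1)/2 × 0.5 = 15.475
  Sum = 2080.175 µg/L·h

AUC = 2080 µg/L·h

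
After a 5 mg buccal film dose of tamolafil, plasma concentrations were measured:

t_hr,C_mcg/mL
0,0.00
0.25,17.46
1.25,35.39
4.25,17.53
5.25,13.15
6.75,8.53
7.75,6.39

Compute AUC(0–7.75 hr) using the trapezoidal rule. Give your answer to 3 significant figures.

Trapezoidal AUC_0→7.75:
  [0→0.25]: (0.00+17.46)/2 × 0.25 = 2.1825
  [0.25→1.25]: (17.46+35.39)/2 × 1 = 26.425
  [1.25→4.25]: (35.39+17.53)/2 × 3 = 79.38
  [4.25→5.25]: (17.53+13.15)/2 × 1 = 15.34
  [5.25→6.75]: (13.15+8.53)/2 × 1.5 = 16.26
  [6.75→7.75]: (8.53+6.39)/2 × 1 = 7.46
  Sum = 147.0475 mcg/mL·hr

AUC = 147 mcg/mL·hr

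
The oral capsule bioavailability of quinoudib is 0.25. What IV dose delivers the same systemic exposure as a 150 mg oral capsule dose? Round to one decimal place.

Systemic exposure from an extravascular dose = F × D_ev, so the equivalent IV dose is F × D_ev.
D_iv = F × D_ev = 0.25 × 150 = 37.5 mg

D_iv = 37.5 mg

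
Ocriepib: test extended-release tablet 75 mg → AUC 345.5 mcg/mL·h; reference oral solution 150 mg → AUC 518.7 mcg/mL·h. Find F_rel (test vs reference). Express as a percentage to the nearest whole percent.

F_rel = (AUC_test/D_test) / (AUC_ref/D_ref)
      = (345.5/75) / (518.7/150)
      = 4.60667 / 3.458 = 1.3322 = 133.22%

F_rel = 133%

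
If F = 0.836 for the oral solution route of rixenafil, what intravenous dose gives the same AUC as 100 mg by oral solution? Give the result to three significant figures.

Systemic exposure from an extravascular dose = F × D_ev, so the equivalent IV dose is F × D_ev.
D_iv = F × D_ev = 0.836 × 100 = 83.6 mg

D_iv = 83.6 mg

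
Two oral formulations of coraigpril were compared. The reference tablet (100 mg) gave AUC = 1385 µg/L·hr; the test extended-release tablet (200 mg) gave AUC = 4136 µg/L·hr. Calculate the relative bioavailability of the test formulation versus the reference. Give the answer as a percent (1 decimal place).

F_rel = 149.3%

F_rel = (AUC_test/D_test) / (AUC_ref/D_ref)
      = (4136/200) / (1385/100)
      = 20.68 / 13.85 = 1.4931 = 149.31%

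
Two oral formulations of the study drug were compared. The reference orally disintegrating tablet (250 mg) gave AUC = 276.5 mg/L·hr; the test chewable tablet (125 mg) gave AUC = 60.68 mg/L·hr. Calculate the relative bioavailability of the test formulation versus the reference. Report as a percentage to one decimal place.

F_rel = 43.9%

F_rel = (AUC_test/D_test) / (AUC_ref/D_ref)
      = (60.68/125) / (276.5/250)
      = 0.48544 / 1.106 = 0.4389 = 43.89%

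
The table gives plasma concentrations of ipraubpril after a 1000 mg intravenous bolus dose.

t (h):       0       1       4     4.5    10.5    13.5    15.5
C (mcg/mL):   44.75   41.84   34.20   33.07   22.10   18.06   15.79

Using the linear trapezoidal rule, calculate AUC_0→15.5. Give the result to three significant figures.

Trapezoidal AUC_0→15.5:
  [0→1]: (44.75+41.84)/2 × 1 = 43.295
  [1→4]: (41.84+34.20)/2 × 3 = 114.06
  [4→4.5]: (34.20+33.07)/2 × 0.5 = 16.8175
  [4.5→10.5]: (33.07+22.10)/2 × 6 = 165.51
  [10.5→13.5]: (22.10+18.06)/2 × 3 = 60.24
  [13.5→15.5]: (18.06+15.79)/2 × 2 = 33.85
  Sum = 433.7725 mcg/mL·h

AUC = 434 mcg/mL·h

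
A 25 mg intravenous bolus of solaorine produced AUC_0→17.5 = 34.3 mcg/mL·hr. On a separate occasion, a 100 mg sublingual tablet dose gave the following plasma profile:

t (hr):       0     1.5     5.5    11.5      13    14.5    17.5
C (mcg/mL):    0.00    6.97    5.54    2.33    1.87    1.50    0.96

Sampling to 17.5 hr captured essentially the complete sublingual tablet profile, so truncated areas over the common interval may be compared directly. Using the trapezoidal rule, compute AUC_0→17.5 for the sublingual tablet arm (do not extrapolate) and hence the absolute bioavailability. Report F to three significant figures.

F = 0.461

Trapezoidal AUC_0→17.5 (sublingual tablet):
  [0→1.5]: (0.00+6.97)/2 × 1.5 = 5.2275
  [1.5→5.5]: (6.97+5.54)/2 × 4 = 25.02
  [5.5→11.5]: (5.54+2.33)/2 × 6 = 23.61
  [11.5→13]: (2.33+1.87)/2 × 1.5 = 3.15
  [13→14.5]: (1.87+1.50)/2 × 1.5 = 2.5275
  [14.5→17.5]: (1.50+0.96)/2 × 3 = 3.69
  Sum = 63.225 mcg/mL·hr
F = (AUC_ev/D_ev)/(AUC_iv/D_iv) = (63.225/100)/(34.3/25) = 0.63225/1.372 = 0.4608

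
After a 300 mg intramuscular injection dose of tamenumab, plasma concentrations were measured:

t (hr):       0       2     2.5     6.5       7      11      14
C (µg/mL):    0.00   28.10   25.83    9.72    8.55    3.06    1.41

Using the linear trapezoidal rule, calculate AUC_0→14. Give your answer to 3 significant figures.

Trapezoidal AUC_0→14:
  [0→2]: (0.00+28.10)/2 × 2 = 28.1
  [2→2.5]: (28.10+25.83)/2 × 0.5 = 13.4825
  [2.5→6.5]: (25.83+9.72)/2 × 4 = 71.1
  [6.5→7]: (9.72+8.55)/2 × 0.5 = 4.5675
  [7→11]: (8.55+3.06)/2 × 4 = 23.22
  [11→14]: (3.06+1.41)/2 × 3 = 6.705
  Sum = 147.175 µg/mL·hr

AUC = 147 µg/mL·hr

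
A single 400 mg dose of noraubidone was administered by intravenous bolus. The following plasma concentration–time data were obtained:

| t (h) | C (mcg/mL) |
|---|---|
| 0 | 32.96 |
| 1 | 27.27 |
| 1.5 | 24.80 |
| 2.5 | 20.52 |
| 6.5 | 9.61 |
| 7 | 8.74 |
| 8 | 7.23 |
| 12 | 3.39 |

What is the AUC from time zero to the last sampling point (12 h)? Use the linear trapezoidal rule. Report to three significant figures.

AUC = 160 mcg/mL·h

Trapezoidal AUC_0→12:
  [0→1]: (32.96+27.27)/2 × 1 = 30.115
  [1→1.5]: (27.27+24.80)/2 × 0.5 = 13.0175
  [1.5→2.5]: (24.80+20.52)/2 × 1 = 22.66
  [2.5→6.5]: (20.52+9.61)/2 × 4 = 60.26
  [6.5→7]: (9.61+8.74)/2 × 0.5 = 4.5875
  [7→8]: (8.74+7.23)/2 × 1 = 7.985
  [8→12]: (7.23+3.39)/2 × 4 = 21.24
  Sum = 159.865 mcg/mL·h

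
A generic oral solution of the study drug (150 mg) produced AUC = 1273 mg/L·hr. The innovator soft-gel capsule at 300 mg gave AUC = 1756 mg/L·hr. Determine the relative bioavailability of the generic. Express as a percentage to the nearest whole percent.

F_rel = 145%

F_rel = (AUC_test/D_test) / (AUC_ref/D_ref)
      = (1273/150) / (1756/300)
      = 8.48667 / 5.85333 = 1.4499 = 144.99%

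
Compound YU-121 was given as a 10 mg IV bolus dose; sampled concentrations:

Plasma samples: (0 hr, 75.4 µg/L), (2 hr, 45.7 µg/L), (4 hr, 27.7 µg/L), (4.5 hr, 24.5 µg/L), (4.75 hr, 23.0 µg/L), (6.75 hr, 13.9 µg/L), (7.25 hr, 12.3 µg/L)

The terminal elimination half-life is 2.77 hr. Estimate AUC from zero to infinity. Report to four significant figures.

Trapezoidal AUC_0→7.25:
  [0→2]: (75.4+45.7)/2 × 2 = 121.1
  [2→4]: (45.7+27.7)/2 × 2 = 73.4
  [4→4.5]: (27.7+24.5)/2 × 0.5 = 13.05
  [4.5→4.75]: (24.5+23.0)/2 × 0.25 = 5.9375
  [4.75→6.75]: (23.0+13.9)/2 × 2 = 36.9
  [6.75→7.25]: (13.9+12.3)/2 × 0.5 = 6.55
  Sum = 256.9375 µg/L·hr
k_e = ln2 / t½ = 0.693147 / 2.77 = 0.2502 hr^-1
Extrapolated tail: C_last / k_e = 12.3 / 0.2502 = 49.161
AUC_0→∞ = 256.9375 + 49.161 = 306.0985 µg/L·hr

AUC = 306.1 µg/L·hr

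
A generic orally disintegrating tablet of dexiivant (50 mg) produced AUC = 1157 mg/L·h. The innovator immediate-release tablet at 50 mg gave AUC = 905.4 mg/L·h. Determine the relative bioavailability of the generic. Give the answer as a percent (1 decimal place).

F_rel = 127.8%

F_rel = (AUC_test/D_test) / (AUC_ref/D_ref)
      = (1157/50) / (905.4/50)
      = 23.14 / 18.108 = 1.2779 = 127.79%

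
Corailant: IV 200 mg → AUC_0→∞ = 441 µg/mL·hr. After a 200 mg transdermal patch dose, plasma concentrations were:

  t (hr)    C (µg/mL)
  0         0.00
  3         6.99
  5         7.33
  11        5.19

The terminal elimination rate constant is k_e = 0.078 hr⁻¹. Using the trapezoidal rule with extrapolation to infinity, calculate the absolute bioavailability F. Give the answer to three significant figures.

Trapezoidal AUC_0→11 (transdermal patch):
  [0→3]: (0.00+6.99)/2 × 3 = 10.485
  [3→5]: (6.99+7.33)/2 × 2 = 14.32
  [5→11]: (7.33+5.19)/2 × 6 = 37.56
  Sum = 62.365 µg/mL·hr
Tail: C_last/k_e = 5.19/0.078 = 66.538
AUC_0→∞ (transdermal patch) = 62.365 + 66.538 = 128.903 µg/mL·hr
F = (AUC_ev/D_ev)/(AUC_iv/D_iv) = (128.903/200)/(441/200) = 0.644515/2.205 = 0.2923

F = 0.292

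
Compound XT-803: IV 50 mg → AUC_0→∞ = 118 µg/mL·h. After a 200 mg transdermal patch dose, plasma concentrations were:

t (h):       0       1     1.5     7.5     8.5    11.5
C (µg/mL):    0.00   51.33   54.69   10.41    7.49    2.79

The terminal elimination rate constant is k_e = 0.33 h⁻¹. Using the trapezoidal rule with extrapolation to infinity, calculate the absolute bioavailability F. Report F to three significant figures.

Trapezoidal AUC_0→11.5 (transdermal patch):
  [0→1]: (0.00+51.33)/2 × 1 = 25.665
  [1→1.5]: (51.33+54.69)/2 × 0.5 = 26.505
  [1.5→7.5]: (54.69+10.41)/2 × 6 = 195.3
  [7.5→8.5]: (10.41+7.49)/2 × 1 = 8.95
  [8.5→11.5]: (7.49+2.79)/2 × 3 = 15.42
  Sum = 271.84 µg/mL·h
Tail: C_last/k_e = 2.79/0.33 = 8.455
AUC_0→∞ (transdermal patch) = 271.84 + 8.455 = 280.295 µg/mL·h
F = (AUC_ev/D_ev)/(AUC_iv/D_iv) = (280.295/200)/(118/50) = 1.401475/2.36 = 0.5938

F = 0.594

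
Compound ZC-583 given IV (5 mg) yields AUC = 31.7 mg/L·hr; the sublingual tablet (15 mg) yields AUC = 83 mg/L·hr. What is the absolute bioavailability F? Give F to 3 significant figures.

F = (AUC_ev / D_ev) / (AUC_iv / D_iv)
  = (83/15) / (31.7/5)
  = 5.53333 / 6.34 = 0.8728

F = 0.873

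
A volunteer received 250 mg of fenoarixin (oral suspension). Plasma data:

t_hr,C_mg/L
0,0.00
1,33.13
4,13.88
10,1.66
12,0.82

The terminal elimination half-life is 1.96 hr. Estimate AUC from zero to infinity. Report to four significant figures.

AUC = 138.5 mg/L·hr

Trapezoidal AUC_0→12:
  [0→1]: (0.00+33.13)/2 × 1 = 16.565
  [1→4]: (33.13+13.88)/2 × 3 = 70.515
  [4→10]: (13.88+1.66)/2 × 6 = 46.62
  [10→12]: (1.66+0.82)/2 × 2 = 2.48
  Sum = 136.18 mg/L·hr
k_e = ln2 / t½ = 0.693147 / 1.96 = 0.3536 hr^-1
Extrapolated tail: C_last / k_e = 0.82 / 0.3536 = 2.319
AUC_0→∞ = 136.18 + 2.319 = 138.499 mg/L·hr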